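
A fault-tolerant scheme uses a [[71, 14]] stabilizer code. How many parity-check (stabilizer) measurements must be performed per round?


For an [[n,k]] stabilizer code:
Number of stabilizer generators = n - k
= 71 - 14
= 57

57


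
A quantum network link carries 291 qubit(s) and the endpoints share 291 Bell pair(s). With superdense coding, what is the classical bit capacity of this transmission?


Superdense coding allows 2 classical bits per shared entangled pair.
291 pair(s) -> 2 * 291 = 582 classical bits

582


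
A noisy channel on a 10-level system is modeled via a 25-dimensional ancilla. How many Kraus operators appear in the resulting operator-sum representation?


Tracing out the environment in an orthonormal basis {|i>_E} gives Kraus operators K_i = <i|_E U |0>_E.
Number of Kraus operators = dim(H_env) = d_env
= 25

25


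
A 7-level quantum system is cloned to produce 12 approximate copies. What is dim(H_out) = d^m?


Output space = H^(tensor 12) where dim(H) = 7
dim = 7^12
= 49 (after 2 factors)
= 343 (after 3 factors)
= 2401 (after 4 factors)
= 16807 (after 5 factors)
= 117649 (after 6 factors)
= 823543 (after 7 factors)
= 5764801 (after 8 factors)
= 40353607 (after 9 factors)
= 282475249 (after 10 factors)
= 1977326743 (after 11 factors)
= 13841287201 (after 12 factors)
= 13841287201

13841287201


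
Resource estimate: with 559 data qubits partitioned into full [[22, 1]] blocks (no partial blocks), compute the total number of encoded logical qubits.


Each code block uses 22 physical qubits for 1 logical qubit(s).
Number of complete blocks = floor(559 / 22) = 25
Logical qubits = 25 * 1
= 25

25


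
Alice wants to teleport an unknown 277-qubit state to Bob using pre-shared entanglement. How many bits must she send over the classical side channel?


Quantum teleportation requires 2 classical bits per qubit teleported.
277 qubit(s) -> 2 * 277 = 554 classical bits

554


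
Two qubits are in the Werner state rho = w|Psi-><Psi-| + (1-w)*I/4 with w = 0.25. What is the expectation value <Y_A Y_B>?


|Psi-> = (|01> - |10>)/sqrt(2)
For the pure Bell state, <Y_A Y_B> = -1 (Bell-state Pauli correlator).
The maximally-mixed part I/4 has tr(I/4 * P tensor P) = 0 for any traceless Pauli P.
So <Y_A Y_B>_rho = w * (-1) + (1 - w) * 0
= 0.25 * (-1)
= -0.2500

-0.2500


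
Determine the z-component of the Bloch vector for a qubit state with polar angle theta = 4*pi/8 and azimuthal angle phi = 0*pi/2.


theta = 1.5708, phi = 0.0000
r_z = cos(theta) = 0.0000

0.0000


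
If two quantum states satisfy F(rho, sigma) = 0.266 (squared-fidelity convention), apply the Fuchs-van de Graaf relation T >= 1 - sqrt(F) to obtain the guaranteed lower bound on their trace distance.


Fuchs-van de Graaf (squared-fidelity convention): 1 - sqrt(F) <= T <= sqrt(1 - F).
Lower bound: T >= 1 - sqrt(F)
sqrt(F) = sqrt(0.266) = 0.5158
T >= 1 - 0.5158
T >= 0.4842

0.4842


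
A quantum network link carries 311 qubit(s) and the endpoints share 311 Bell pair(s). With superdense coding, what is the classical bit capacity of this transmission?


Superdense coding allows 2 classical bits per shared entangled pair.
311 pair(s) -> 2 * 311 = 622 classical bits

622


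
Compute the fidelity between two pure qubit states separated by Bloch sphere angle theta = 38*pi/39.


For states separated by angle theta on Bloch sphere:
F = cos^2(theta/2)
theta = 38*pi/39 = 3.0610
theta/2 = 1.5305
cos(theta/2) = 0.0403
F = 0.0016

0.0016


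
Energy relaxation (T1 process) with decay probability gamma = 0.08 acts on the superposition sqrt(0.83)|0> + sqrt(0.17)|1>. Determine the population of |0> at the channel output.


For amplitude damping with parameter gamma on state sqrt(a)|0> + sqrt(b)|1>:
alpha^2 = 0.83, beta^2 = 0.17
P(|0>) = alpha^2 + gamma * beta^2
= 0.83 + 0.08 * 0.17
= 0.83 + 0.0136
= 0.8436

0.8436


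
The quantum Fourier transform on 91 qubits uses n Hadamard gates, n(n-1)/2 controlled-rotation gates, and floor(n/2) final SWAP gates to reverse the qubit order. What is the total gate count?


Hadamard gates: 91
Controlled rotations: n*(n-1)/2 = 91*90/2 = 4095
SWAP gates: floor(n/2) = floor(91/2) = 45
Total = 91 + 4095 + 45
= 4231

4231


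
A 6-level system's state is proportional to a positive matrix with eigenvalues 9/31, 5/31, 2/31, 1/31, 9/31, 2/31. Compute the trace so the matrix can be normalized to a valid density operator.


tr(M) = sum of eigenvalues
= 9/31 + 5/31 + 2/31 + 1/31 + 9/31 + 2/31
= 28/31
= 0.9032

0.9032


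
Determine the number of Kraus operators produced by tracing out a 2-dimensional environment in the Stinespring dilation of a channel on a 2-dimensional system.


Tracing out the environment in an orthonormal basis {|i>_E} gives Kraus operators K_i = <i|_E U |0>_E.
Number of Kraus operators = dim(H_env) = d_env
= 2

2


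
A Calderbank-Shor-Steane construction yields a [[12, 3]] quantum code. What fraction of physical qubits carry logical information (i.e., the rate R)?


Code rate R = k/n
= 3/12
= 0.2500

0.2500


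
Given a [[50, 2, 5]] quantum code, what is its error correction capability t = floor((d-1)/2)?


Code parameters: [[50, 2, 5]], distance d = 5.
Number of correctable errors = floor((d-1)/2)
= floor((5 - 1)/2)
= floor(4/2)
= 2

2


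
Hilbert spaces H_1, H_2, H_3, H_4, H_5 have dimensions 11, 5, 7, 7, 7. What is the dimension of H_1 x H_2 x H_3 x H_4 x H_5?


dim(H_1 x H_2 x H_3 x H_4 x H_5) = 11 * 5 * 7 * 7 * 7
= 55 * 7 * 7 * 7
= 385 * 7 * 7
= 2695 * 7
= 18865

18865


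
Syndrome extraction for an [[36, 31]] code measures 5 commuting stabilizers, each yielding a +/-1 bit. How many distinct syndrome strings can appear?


Each stabilizer generator gives a binary (+1 or -1) measurement outcome.
With 5 independent generators:
Total syndromes = 2^5
= 32

32


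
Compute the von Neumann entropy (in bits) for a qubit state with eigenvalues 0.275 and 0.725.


S = -p*log2(p) - (1-p)*log2(1-p)
p = 0.2750, 1-p = 0.7250
= -0.2750 * log2(0.2750) - 0.7250 * log2(0.7250)
= -(-0.5122) - (-0.3364)
= 0.8485

0.8485


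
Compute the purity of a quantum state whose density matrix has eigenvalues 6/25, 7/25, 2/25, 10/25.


tr(rho^2) = sum of eigenvalues squared
= (6/25)^2 + (7/25)^2 + (2/25)^2 + (10/25)^2
= (36 + 49 + 4 + 100) / 625
= 189/625
= 0.3024

0.3024


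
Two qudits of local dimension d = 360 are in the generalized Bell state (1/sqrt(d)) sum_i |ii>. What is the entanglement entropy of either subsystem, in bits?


For a maximally entangled state in d x d:
S = log2(d) = log2(360)
= 8.4919

8.4919


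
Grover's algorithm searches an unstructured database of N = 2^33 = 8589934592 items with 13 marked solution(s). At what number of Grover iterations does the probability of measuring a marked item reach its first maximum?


After j Grover iterations the success probability is P(j) = sin^2((2j+1)*theta), where sin(theta) = sqrt(k/N).
N = 2^33 = 8589934592, k = 13
sin(theta) = sqrt(k/N) = 3.890243159e-05
theta = arcsin(sqrt(k/N)) = 3.89024316e-05 rad
P(j) reaches its first maximum when (2j+1)*theta is as close as possible to pi/2, i.e. j = round(pi/(4*theta) - 1/2).
pi/(4*theta) - 1/2 = 20188.4222
(For comparison, the common estimate pi/4 * sqrt(N/k) = 20188.9222; the exact maximiser is used here.)
Optimal iterations = 20188

20188


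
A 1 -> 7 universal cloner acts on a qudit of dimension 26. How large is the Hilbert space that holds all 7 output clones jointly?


Output space = H^(tensor 7) where dim(H) = 26
dim = 26^7
= 676 (after 2 factors)
= 17576 (after 3 factors)
= 456976 (after 4 factors)
= 11881376 (after 5 factors)
= 308915776 (after 6 factors)
= 8031810176 (after 7 factors)
= 8031810176

8031810176


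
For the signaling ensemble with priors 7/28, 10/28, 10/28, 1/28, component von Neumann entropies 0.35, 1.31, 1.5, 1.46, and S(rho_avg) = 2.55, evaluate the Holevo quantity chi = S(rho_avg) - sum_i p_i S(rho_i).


chi = S(rho) - sum_i p_i * S(rho_i)
Weighted entropy = 7/28 * 0.35 + 10/28 * 1.31 + 10/28 * 1.5 + 1/28 * 1.46
= 1.1432
chi = 2.55 - 1.1432
= 1.4068

1.4068


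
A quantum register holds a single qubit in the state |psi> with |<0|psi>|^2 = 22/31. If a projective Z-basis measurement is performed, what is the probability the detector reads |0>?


|alpha|^2 = 22/31 = 0.7097
|beta|^2 = 1 - 22/31 = 9/31 = 0.2903
P(|0>) = |alpha|^2 = 0.7097

0.7097


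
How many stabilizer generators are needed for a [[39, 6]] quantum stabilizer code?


For an [[n,k]] stabilizer code:
Number of stabilizer generators = n - k
= 39 - 6
= 33

33


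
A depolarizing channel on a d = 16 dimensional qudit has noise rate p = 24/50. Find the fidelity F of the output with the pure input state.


F = (1-p) + p/d
= (1 - 0.4800) + 0.4800/16
= 0.5200 + 0.0300
= 0.5500

0.5500


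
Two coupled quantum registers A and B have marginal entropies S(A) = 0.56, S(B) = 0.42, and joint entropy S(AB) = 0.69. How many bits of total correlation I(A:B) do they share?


I(A:B) = S(A) + S(B) - S(AB)
= 0.56 + 0.42 - 0.69
= 0.2900

0.2900


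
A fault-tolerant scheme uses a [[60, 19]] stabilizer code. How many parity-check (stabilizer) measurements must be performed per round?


For an [[n,k]] stabilizer code:
Number of stabilizer generators = n - k
= 60 - 19
= 41

41


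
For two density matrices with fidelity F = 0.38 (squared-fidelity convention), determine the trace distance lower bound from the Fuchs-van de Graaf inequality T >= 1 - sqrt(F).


Fuchs-van de Graaf (squared-fidelity convention): 1 - sqrt(F) <= T <= sqrt(1 - F).
Lower bound: T >= 1 - sqrt(F)
sqrt(F) = sqrt(0.38) = 0.6164
T >= 1 - 0.6164
T >= 0.3836

0.3836


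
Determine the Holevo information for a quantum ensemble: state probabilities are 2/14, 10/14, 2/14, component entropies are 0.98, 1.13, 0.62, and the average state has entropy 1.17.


chi = S(rho) - sum_i p_i * S(rho_i)
Weighted entropy = 2/14 * 0.98 + 10/14 * 1.13 + 2/14 * 0.62
= 1.0357
chi = 1.17 - 1.0357
= 0.1343

0.1343


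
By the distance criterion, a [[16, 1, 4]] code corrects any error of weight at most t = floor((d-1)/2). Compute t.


Code parameters: [[16, 1, 4]], distance d = 4.
Number of correctable errors = floor((d-1)/2)
= floor((4 - 1)/2)
= floor(3/2)
= 1

1


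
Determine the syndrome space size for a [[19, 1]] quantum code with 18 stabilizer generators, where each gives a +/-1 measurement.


Each stabilizer generator gives a binary (+1 or -1) measurement outcome.
With 18 independent generators:
Total syndromes = 2^18
= 262144

262144


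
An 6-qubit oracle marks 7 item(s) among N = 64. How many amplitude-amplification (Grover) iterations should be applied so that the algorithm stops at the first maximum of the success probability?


After j Grover iterations the success probability is P(j) = sin^2((2j+1)*theta), where sin(theta) = sqrt(k/N).
N = 2^6 = 64, k = 7
sin(theta) = sqrt(k/N) = 0.3307189139
theta = arcsin(sqrt(k/N)) = 0.3370652533 rad
P(j) reaches its first maximum when (2j+1)*theta is as close as possible to pi/2, i.e. j = round(pi/(4*theta) - 1/2).
pi/(4*theta) - 1/2 = 1.8301
(For comparison, the common estimate pi/4 * sqrt(N/k) = 2.3748; the exact maximiser is used here.)
Optimal iterations = 2

2


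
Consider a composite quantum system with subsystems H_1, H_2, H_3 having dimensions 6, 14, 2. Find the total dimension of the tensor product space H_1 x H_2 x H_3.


dim(H_1 x H_2 x H_3) = 6 * 14 * 2
= 84 * 2
= 168

168


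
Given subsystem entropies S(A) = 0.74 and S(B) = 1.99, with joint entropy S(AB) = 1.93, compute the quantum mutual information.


I(A:B) = S(A) + S(B) - S(AB)
= 0.74 + 1.99 - 1.93
= 0.8000

0.8000


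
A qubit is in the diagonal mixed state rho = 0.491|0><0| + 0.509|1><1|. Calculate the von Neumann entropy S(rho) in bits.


S = -p*log2(p) - (1-p)*log2(1-p)
p = 0.4910, 1-p = 0.5090
= -0.4910 * log2(0.4910) - 0.5090 * log2(0.5090)
= -(-0.5039) - (-0.4959)
= 0.9998

0.9998


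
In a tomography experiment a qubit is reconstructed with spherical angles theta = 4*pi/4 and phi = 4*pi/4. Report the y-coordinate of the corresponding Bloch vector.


theta = 3.1416, phi = 3.1416
r_y = sin(theta)*sin(phi) = 0.0000 * 0.0000
r_y = 0.0000

0.0000


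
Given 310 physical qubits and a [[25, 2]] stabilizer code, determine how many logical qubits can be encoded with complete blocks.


Each code block uses 25 physical qubits for 2 logical qubit(s).
Number of complete blocks = floor(310 / 25) = 12
Logical qubits = 12 * 2
= 24

24


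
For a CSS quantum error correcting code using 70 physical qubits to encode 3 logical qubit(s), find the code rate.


Code rate R = k/n
= 3/70
= 0.0429

0.0429


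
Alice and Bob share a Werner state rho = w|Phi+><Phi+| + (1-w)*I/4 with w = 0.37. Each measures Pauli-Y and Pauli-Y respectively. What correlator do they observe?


|Phi+> = (|00> + |11>)/sqrt(2)
For the pure Bell state, <Y_A Y_B> = -1 (Bell-state Pauli correlator).
The maximally-mixed part I/4 has tr(I/4 * P tensor P) = 0 for any traceless Pauli P.
So <Y_A Y_B>_rho = w * (-1) + (1 - w) * 0
= 0.37 * (-1)
= -0.3700

-0.3700


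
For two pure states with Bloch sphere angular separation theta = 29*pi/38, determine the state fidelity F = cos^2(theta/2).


For states separated by angle theta on Bloch sphere:
F = cos^2(theta/2)
theta = 29*pi/38 = 2.3975
theta/2 = 1.1988
cos(theta/2) = 0.3635
F = 0.1321

0.1321


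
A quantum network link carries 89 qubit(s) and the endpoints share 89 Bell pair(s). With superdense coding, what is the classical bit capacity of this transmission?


Superdense coding allows 2 classical bits per shared entangled pair.
89 pair(s) -> 2 * 89 = 178 classical bits

178


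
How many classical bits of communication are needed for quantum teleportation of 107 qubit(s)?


Quantum teleportation requires 2 classical bits per qubit teleported.
107 qubit(s) -> 2 * 107 = 214 classical bits

214


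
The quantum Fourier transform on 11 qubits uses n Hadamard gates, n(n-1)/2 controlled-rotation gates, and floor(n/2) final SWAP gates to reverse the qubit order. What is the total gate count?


Hadamard gates: 11
Controlled rotations: n*(n-1)/2 = 11*10/2 = 55
SWAP gates: floor(n/2) = floor(11/2) = 5
Total = 11 + 55 + 5
= 71

71


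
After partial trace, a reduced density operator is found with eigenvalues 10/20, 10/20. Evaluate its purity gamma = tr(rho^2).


tr(rho^2) = sum of eigenvalues squared
= (10/20)^2 + (10/20)^2
= (100 + 100) / 400
= 200/400
= 0.5000

0.5000


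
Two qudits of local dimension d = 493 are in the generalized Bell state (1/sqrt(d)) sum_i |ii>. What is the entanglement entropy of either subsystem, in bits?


For a maximally entangled state in d x d:
S = log2(d) = log2(493)
= 8.9454

8.9454


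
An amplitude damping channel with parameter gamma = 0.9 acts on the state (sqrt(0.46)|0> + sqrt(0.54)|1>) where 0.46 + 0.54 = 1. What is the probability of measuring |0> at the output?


For amplitude damping with parameter gamma on state sqrt(a)|0> + sqrt(b)|1>:
alpha^2 = 0.46, beta^2 = 0.54
P(|0>) = alpha^2 + gamma * beta^2
= 0.46 + 0.9 * 0.54
= 0.46 + 0.4860
= 0.9460

0.9460


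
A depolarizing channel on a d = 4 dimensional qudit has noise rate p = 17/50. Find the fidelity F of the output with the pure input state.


F = (1-p) + p/d
= (1 - 0.3400) + 0.3400/4
= 0.6600 + 0.0850
= 0.7450

0.7450


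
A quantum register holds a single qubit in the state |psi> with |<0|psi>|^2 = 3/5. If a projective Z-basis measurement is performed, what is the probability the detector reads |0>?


|alpha|^2 = 3/5 = 0.6000
|beta|^2 = 1 - 3/5 = 2/5 = 0.4000
P(|0>) = |alpha|^2 = 0.6000

0.6000


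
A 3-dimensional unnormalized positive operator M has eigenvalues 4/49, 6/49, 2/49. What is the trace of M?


tr(M) = sum of eigenvalues
= 4/49 + 6/49 + 2/49
= 12/49
= 0.2449

0.2449


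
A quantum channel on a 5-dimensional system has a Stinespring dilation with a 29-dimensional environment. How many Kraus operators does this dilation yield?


Tracing out the environment in an orthonormal basis {|i>_E} gives Kraus operators K_i = <i|_E U |0>_E.
Number of Kraus operators = dim(H_env) = d_env
= 29

29


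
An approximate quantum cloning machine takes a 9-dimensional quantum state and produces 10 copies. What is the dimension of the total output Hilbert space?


Output space = H^(tensor 10) where dim(H) = 9
dim = 9^10
= 81 (after 2 factors)
= 729 (after 3 factors)
= 6561 (after 4 factors)
= 59049 (after 5 factors)
= 531441 (after 6 factors)
= 4782969 (after 7 factors)
= 43046721 (after 8 factors)
= 387420489 (after 9 factors)
= 3486784401 (after 10 factors)
= 3486784401

3486784401


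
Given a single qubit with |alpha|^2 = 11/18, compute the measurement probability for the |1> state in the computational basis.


|alpha|^2 = 11/18 = 0.6111
|beta|^2 = 1 - 11/18 = 7/18 = 0.3889
P(|1>) = |beta|^2 = 0.3889

0.3889


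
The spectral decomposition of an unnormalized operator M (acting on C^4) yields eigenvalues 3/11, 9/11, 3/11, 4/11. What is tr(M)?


tr(M) = sum of eigenvalues
= 3/11 + 9/11 + 3/11 + 4/11
= 19/11
= 1.7273

1.7273


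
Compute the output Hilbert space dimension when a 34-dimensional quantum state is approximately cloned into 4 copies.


Output space = H^(tensor 4) where dim(H) = 34
dim = 34^4
= 1156 (after 2 factors)
= 39304 (after 3 factors)
= 1336336 (after 4 factors)
= 1336336

1336336


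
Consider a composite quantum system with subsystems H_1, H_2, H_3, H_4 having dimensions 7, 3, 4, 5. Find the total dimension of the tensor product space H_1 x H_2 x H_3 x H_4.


dim(H_1 x H_2 x H_3 x H_4) = 7 * 3 * 4 * 5
= 21 * 4 * 5
= 84 * 5
= 420

420


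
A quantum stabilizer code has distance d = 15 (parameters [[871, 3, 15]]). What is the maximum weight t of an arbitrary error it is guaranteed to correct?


Code parameters: [[871, 3, 15]], distance d = 15.
Number of correctable errors = floor((d-1)/2)
= floor((15 - 1)/2)
= floor(14/2)
= 7

7


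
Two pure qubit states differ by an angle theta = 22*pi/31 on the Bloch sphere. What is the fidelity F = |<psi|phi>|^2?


For states separated by angle theta on Bloch sphere:
F = cos^2(theta/2)
theta = 22*pi/31 = 2.2295
theta/2 = 1.1148
cos(theta/2) = 0.4404
F = 0.1939

0.1939


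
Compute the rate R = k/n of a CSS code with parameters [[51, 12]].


Code rate R = k/n
= 12/51
= 0.2353

0.2353


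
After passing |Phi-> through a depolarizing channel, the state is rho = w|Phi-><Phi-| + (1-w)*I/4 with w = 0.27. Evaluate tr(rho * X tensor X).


|Phi-> = (|00> - |11>)/sqrt(2)
For the pure Bell state, <X_A X_B> = -1 (Bell-state Pauli correlator).
The maximally-mixed part I/4 has tr(I/4 * P tensor P) = 0 for any traceless Pauli P.
So <X_A X_B>_rho = w * (-1) + (1 - w) * 0
= 0.27 * (-1)
= -0.2700

-0.2700


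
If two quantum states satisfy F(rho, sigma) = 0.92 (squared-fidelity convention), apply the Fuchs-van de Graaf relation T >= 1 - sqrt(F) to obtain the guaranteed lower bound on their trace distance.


Fuchs-van de Graaf (squared-fidelity convention): 1 - sqrt(F) <= T <= sqrt(1 - F).
Lower bound: T >= 1 - sqrt(F)
sqrt(F) = sqrt(0.92) = 0.9592
T >= 1 - 0.9592
T >= 0.0408

0.0408


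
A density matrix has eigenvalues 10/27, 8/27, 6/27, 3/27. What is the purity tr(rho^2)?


tr(rho^2) = sum of eigenvalues squared
= (10/27)^2 + (8/27)^2 + (6/27)^2 + (3/27)^2
= (100 + 64 + 36 + 9) / 729
= 209/729
= 0.2867

0.2867


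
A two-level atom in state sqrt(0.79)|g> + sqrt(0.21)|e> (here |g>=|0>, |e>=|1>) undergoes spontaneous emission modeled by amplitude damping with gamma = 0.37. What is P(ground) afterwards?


For amplitude damping with parameter gamma on state sqrt(a)|0> + sqrt(b)|1>:
alpha^2 = 0.79, beta^2 = 0.21
P(|0>) = alpha^2 + gamma * beta^2
= 0.79 + 0.37 * 0.21
= 0.79 + 0.0777
= 0.8677

0.8677


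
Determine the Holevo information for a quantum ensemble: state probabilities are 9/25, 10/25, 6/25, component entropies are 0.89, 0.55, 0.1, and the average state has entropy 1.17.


chi = S(rho) - sum_i p_i * S(rho_i)
Weighted entropy = 9/25 * 0.89 + 10/25 * 0.55 + 6/25 * 0.1
= 0.5644
chi = 1.17 - 0.5644
= 0.6056

0.6056


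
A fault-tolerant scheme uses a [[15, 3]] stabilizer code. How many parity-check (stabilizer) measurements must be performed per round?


For an [[n,k]] stabilizer code:
Number of stabilizer generators = n - k
= 15 - 3
= 12

12


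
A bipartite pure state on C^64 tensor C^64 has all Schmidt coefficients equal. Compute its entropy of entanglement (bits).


For a maximally entangled state in d x d:
S = log2(d) = log2(64)
= 6.0000

6.0000


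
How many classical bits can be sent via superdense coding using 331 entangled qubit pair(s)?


Superdense coding allows 2 classical bits per shared entangled pair.
331 pair(s) -> 2 * 331 = 662 classical bits

662


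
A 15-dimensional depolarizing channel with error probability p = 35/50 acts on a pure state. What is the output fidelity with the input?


F = (1-p) + p/d
= (1 - 0.7000) + 0.7000/15
= 0.3000 + 0.0467
= 0.3467

0.3467


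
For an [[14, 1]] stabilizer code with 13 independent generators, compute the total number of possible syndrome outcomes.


Each stabilizer generator gives a binary (+1 or -1) measurement outcome.
With 13 independent generators:
Total syndromes = 2^13
= 8192

8192


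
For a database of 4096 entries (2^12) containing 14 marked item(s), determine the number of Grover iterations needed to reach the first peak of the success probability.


After j Grover iterations the success probability is P(j) = sin^2((2j+1)*theta), where sin(theta) = sqrt(k/N).
N = 2^12 = 4096, k = 14
sin(theta) = sqrt(k/N) = 0.05846339667
theta = arcsin(sqrt(k/N)) = 0.05849675234 rad
P(j) reaches its first maximum when (2j+1)*theta is as close as possible to pi/2, i.e. j = round(pi/(4*theta) - 1/2).
pi/(4*theta) - 1/2 = 12.9264
(For comparison, the common estimate pi/4 * sqrt(N/k) = 13.4340; the exact maximiser is used here.)
Optimal iterations = 13

13


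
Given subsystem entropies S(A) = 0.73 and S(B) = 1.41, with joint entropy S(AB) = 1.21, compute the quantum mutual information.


I(A:B) = S(A) + S(B) - S(AB)
= 0.73 + 1.41 - 1.21
= 0.9300

0.9300


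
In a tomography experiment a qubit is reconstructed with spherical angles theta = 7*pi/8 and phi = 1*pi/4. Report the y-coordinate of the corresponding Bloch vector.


theta = 2.7489, phi = 0.7854
r_y = sin(theta)*sin(phi) = 0.3827 * 0.7071
r_y = 0.2706

0.2706


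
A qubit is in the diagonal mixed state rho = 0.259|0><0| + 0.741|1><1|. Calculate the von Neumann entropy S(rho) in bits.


S = -p*log2(p) - (1-p)*log2(1-p)
p = 0.2590, 1-p = 0.7410
= -0.2590 * log2(0.2590) - 0.7410 * log2(0.7410)
= -(-0.5048) - (-0.3204)
= 0.8252

0.8252


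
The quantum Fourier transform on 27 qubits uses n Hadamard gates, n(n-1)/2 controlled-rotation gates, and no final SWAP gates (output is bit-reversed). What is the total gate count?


Hadamard gates: 27
Controlled rotations: n*(n-1)/2 = 27*26/2 = 351
SWAP gates: 0 (omitted)
Total = 27 + 351
= 378

378


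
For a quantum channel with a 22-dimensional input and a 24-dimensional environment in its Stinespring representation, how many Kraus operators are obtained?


Tracing out the environment in an orthonormal basis {|i>_E} gives Kraus operators K_i = <i|_E U |0>_E.
Number of Kraus operators = dim(H_env) = d_env
= 24

24


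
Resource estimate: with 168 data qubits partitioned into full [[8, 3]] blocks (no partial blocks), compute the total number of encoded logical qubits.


Each code block uses 8 physical qubits for 3 logical qubit(s).
Number of complete blocks = floor(168 / 8) = 21
Logical qubits = 21 * 3
= 63

63


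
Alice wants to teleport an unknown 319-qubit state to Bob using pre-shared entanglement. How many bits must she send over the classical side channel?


Quantum teleportation requires 2 classical bits per qubit teleported.
319 qubit(s) -> 2 * 319 = 638 classical bits

638


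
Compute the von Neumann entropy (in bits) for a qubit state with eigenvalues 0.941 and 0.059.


S = -p*log2(p) - (1-p)*log2(1-p)
p = 0.9410, 1-p = 0.0590
= -0.9410 * log2(0.9410) - 0.0590 * log2(0.0590)
= -(-0.0826) - (-0.2409)
= 0.3235

0.3235


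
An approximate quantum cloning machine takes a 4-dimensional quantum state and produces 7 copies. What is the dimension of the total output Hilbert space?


Output space = H^(tensor 7) where dim(H) = 4
dim = 4^7
= 16 (after 2 factors)
= 64 (after 3 factors)
= 256 (after 4 factors)
= 1024 (after 5 factors)
= 4096 (after 6 factors)
= 16384 (after 7 factors)
= 16384

16384


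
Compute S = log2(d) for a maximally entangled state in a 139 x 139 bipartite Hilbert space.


For a maximally entangled state in d x d:
S = log2(d) = log2(139)
= 7.1189

7.1189


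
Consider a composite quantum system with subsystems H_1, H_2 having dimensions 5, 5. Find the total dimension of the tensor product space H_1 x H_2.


dim(H_1 x H_2) = 5 * 5
= 25

25


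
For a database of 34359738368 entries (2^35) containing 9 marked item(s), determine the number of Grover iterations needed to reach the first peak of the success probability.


After j Grover iterations the success probability is P(j) = sin^2((2j+1)*theta), where sin(theta) = sqrt(k/N).
N = 2^35 = 34359738368, k = 9
sin(theta) = sqrt(k/N) = 1.618438983e-05
theta = arcsin(sqrt(k/N)) = 1.618438983e-05 rad
P(j) reaches its first maximum when (2j+1)*theta is as close as possible to pi/2, i.e. j = round(pi/(4*theta) - 1/2).
pi/(4*theta) - 1/2 = 48527.6294
(For comparison, the common estimate pi/4 * sqrt(N/k) = 48528.1294; the exact maximiser is used here.)
Optimal iterations = 48528

48528


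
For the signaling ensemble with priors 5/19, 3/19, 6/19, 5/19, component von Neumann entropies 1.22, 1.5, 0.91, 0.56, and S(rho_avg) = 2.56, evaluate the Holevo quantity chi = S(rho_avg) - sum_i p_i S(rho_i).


chi = S(rho) - sum_i p_i * S(rho_i)
Weighted entropy = 5/19 * 1.22 + 3/19 * 1.5 + 6/19 * 0.91 + 5/19 * 0.56
= 0.9926
chi = 2.56 - 0.9926
= 1.5674

1.5674


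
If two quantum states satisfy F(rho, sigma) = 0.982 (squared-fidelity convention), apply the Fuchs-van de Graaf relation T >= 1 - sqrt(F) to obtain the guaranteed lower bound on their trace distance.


Fuchs-van de Graaf (squared-fidelity convention): 1 - sqrt(F) <= T <= sqrt(1 - F).
Lower bound: T >= 1 - sqrt(F)
sqrt(F) = sqrt(0.982) = 0.9910
T >= 1 - 0.9910
T >= 0.0090

0.0090


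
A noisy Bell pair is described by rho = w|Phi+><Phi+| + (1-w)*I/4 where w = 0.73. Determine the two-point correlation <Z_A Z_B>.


|Phi+> = (|00> + |11>)/sqrt(2)
For the pure Bell state, <Z_A Z_B> = +1 (Bell-state Pauli correlator).
The maximally-mixed part I/4 has tr(I/4 * P tensor P) = 0 for any traceless Pauli P.
So <Z_A Z_B>_rho = w * (+1) + (1 - w) * 0
= 0.73 * (+1)
= 0.7300

0.7300


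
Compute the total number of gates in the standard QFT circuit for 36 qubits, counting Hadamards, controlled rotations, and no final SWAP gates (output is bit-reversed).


Hadamard gates: 36
Controlled rotations: n*(n-1)/2 = 36*35/2 = 630
SWAP gates: 0 (omitted)
Total = 36 + 630
= 666

666


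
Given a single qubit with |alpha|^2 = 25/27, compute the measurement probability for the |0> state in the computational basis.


|alpha|^2 = 25/27 = 0.9259
|beta|^2 = 1 - 25/27 = 2/27 = 0.0741
P(|0>) = |alpha|^2 = 0.9259

0.9259


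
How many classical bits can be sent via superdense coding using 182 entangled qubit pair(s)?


Superdense coding allows 2 classical bits per shared entangled pair.
182 pair(s) -> 2 * 182 = 364 classical bits

364


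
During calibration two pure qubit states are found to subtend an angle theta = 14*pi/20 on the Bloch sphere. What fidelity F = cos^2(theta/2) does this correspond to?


For states separated by angle theta on Bloch sphere:
F = cos^2(theta/2)
theta = 14*pi/20 = 2.1991
theta/2 = 1.0996
cos(theta/2) = 0.4540
F = 0.2061

0.2061


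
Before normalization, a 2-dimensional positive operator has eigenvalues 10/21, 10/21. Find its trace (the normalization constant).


tr(M) = sum of eigenvalues
= 10/21 + 10/21
= 20/21
= 0.9524

0.9524


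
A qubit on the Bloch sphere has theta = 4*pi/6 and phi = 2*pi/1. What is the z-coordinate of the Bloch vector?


theta = 2.0944, phi = 6.2832
r_z = cos(theta) = -0.5000

-0.5000


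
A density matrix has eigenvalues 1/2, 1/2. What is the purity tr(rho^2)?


tr(rho^2) = sum of eigenvalues squared
= (1/2)^2 + (1/2)^2
= (1 + 1) / 4
= 2/4
= 0.5000

0.5000


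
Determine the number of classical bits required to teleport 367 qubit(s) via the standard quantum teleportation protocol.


Quantum teleportation requires 2 classical bits per qubit teleported.
367 qubit(s) -> 2 * 367 = 734 classical bits

734


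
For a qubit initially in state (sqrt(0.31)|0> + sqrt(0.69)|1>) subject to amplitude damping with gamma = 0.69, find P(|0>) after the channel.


For amplitude damping with parameter gamma on state sqrt(a)|0> + sqrt(b)|1>:
alpha^2 = 0.31, beta^2 = 0.69
P(|0>) = alpha^2 + gamma * beta^2
= 0.31 + 0.69 * 0.69
= 0.31 + 0.4761
= 0.7861

0.7861


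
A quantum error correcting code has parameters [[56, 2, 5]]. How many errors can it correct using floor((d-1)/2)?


Code parameters: [[56, 2, 5]], distance d = 5.
Number of correctable errors = floor((d-1)/2)
= floor((5 - 1)/2)
= floor(4/2)
= 2

2


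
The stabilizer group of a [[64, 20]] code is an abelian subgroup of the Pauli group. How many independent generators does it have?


For an [[n,k]] stabilizer code:
Number of stabilizer generators = n - k
= 64 - 20
= 44

44


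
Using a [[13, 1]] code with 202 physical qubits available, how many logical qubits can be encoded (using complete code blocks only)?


Each code block uses 13 physical qubits for 1 logical qubit(s).
Number of complete blocks = floor(202 / 13) = 15
Logical qubits = 15 * 1
= 15

15


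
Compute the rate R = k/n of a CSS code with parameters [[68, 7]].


Code rate R = k/n
= 7/68
= 0.1029

0.1029


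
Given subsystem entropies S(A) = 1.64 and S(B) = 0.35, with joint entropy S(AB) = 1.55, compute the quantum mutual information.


I(A:B) = S(A) + S(B) - S(AB)
= 1.64 + 0.35 - 1.55
= 0.4400

0.4400


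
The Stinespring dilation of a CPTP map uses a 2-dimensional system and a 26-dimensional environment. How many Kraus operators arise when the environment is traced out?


Tracing out the environment in an orthonormal basis {|i>_E} gives Kraus operators K_i = <i|_E U |0>_E.
Number of Kraus operators = dim(H_env) = d_env
= 26

26


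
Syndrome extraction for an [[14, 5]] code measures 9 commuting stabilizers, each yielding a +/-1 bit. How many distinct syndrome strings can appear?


Each stabilizer generator gives a binary (+1 or -1) measurement outcome.
With 9 independent generators:
Total syndromes = 2^9
= 512

512


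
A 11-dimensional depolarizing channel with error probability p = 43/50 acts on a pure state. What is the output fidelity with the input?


F = (1-p) + p/d
= (1 - 0.8600) + 0.8600/11
= 0.1400 + 0.0782
= 0.2182

0.2182


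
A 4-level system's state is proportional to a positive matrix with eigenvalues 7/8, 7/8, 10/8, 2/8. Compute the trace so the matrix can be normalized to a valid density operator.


tr(M) = sum of eigenvalues
= 7/8 + 7/8 + 10/8 + 2/8
= 26/8
= 3.2500

3.2500


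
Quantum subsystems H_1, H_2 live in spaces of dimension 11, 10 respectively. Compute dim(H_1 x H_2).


dim(H_1 x H_2) = 11 * 10
= 110

110


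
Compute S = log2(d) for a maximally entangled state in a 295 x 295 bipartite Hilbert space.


For a maximally entangled state in d x d:
S = log2(d) = log2(295)
= 8.2046

8.2046


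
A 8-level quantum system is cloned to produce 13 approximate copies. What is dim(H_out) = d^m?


Output space = H^(tensor 13) where dim(H) = 8
dim = 8^13
= 64 (after 2 factors)
= 512 (after 3 factors)
= 4096 (after 4 factors)
= 32768 (after 5 factors)
= 262144 (after 6 factors)
= 2097152 (after 7 factors)
= 16777216 (after 8 factors)
= 134217728 (after 9 factors)
= 1073741824 (after 10 factors)
= 8589934592 (after 11 factors)
= 68719476736 (after 12 factors)
= 549755813888 (after 13 factors)
= 549755813888

549755813888


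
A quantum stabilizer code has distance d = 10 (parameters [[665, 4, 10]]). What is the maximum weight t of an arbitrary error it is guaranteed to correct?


Code parameters: [[665, 4, 10]], distance d = 10.
Number of correctable errors = floor((d-1)/2)
= floor((10 - 1)/2)
= floor(9/2)
= 4

4


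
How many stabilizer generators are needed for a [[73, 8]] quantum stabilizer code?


For an [[n,k]] stabilizer code:
Number of stabilizer generators = n - k
= 73 - 8
= 65

65


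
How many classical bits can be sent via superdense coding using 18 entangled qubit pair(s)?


Superdense coding allows 2 classical bits per shared entangled pair.
18 pair(s) -> 2 * 18 = 36 classical bits

36


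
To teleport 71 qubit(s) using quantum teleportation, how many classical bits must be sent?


Quantum teleportation requires 2 classical bits per qubit teleported.
71 qubit(s) -> 2 * 71 = 142 classical bits

142


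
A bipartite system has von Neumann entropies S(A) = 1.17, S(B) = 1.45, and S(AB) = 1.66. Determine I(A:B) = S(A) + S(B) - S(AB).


I(A:B) = S(A) + S(B) - S(AB)
= 1.17 + 1.45 - 1.66
= 0.9600

0.9600


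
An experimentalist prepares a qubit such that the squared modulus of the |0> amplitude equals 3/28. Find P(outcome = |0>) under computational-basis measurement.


|alpha|^2 = 3/28 = 0.1071
|beta|^2 = 1 - 3/28 = 25/28 = 0.8929
P(|0>) = |alpha|^2 = 0.1071

0.1071


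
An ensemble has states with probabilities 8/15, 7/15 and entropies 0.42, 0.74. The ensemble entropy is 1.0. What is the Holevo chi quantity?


chi = S(rho) - sum_i p_i * S(rho_i)
Weighted entropy = 8/15 * 0.42 + 7/15 * 0.74
= 0.5693
chi = 1.0 - 0.5693
= 0.4307

0.4307


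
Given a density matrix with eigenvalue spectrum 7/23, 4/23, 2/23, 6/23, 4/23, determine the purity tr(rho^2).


tr(rho^2) = sum of eigenvalues squared
= (7/23)^2 + (4/23)^2 + (2/23)^2 + (6/23)^2 + (4/23)^2
= (49 + 16 + 4 + 36 + 16) / 529
= 121/529
= 0.2287

0.2287


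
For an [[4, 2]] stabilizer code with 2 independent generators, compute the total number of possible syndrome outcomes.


Each stabilizer generator gives a binary (+1 or -1) measurement outcome.
With 2 independent generators:
Total syndromes = 2^2
= 4

4


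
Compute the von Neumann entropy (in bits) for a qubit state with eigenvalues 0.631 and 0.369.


S = -p*log2(p) - (1-p)*log2(1-p)
p = 0.6310, 1-p = 0.3690
= -0.6310 * log2(0.6310) - 0.3690 * log2(0.3690)
= -(-0.4192) - (-0.5307)
= 0.9499

0.9499


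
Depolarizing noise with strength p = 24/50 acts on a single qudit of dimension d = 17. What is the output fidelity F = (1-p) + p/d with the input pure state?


F = (1-p) + p/d
= (1 - 0.4800) + 0.4800/17
= 0.5200 + 0.0282
= 0.5482

0.5482


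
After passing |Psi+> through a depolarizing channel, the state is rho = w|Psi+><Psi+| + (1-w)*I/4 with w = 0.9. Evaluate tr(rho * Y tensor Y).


|Psi+> = (|01> + |10>)/sqrt(2)
For the pure Bell state, <Y_A Y_B> = +1 (Bell-state Pauli correlator).
The maximally-mixed part I/4 has tr(I/4 * P tensor P) = 0 for any traceless Pauli P.
So <Y_A Y_B>_rho = w * (+1) + (1 - w) * 0
= 0.9 * (+1)
= 0.9000

0.9000


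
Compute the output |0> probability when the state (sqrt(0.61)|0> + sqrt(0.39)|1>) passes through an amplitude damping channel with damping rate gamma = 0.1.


For amplitude damping with parameter gamma on state sqrt(a)|0> + sqrt(b)|1>:
alpha^2 = 0.61, beta^2 = 0.39
P(|0>) = alpha^2 + gamma * beta^2
= 0.61 + 0.1 * 0.39
= 0.61 + 0.0390
= 0.6490

0.6490


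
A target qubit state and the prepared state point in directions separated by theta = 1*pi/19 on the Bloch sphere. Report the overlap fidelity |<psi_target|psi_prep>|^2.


For states separated by angle theta on Bloch sphere:
F = cos^2(theta/2)
theta = 1*pi/19 = 0.1653
theta/2 = 0.0827
cos(theta/2) = 0.9966
F = 0.9932

0.9932


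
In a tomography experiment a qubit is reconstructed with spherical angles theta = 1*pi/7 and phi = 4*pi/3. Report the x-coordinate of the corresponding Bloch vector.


theta = 0.4488, phi = 4.1888
r_x = sin(theta)*cos(phi) = 0.4339 * -0.5000
r_x = -0.2169

-0.2169


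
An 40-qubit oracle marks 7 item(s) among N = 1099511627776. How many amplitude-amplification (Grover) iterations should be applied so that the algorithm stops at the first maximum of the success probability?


After j Grover iterations the success probability is P(j) = sin^2((2j+1)*theta), where sin(theta) = sqrt(k/N).
N = 2^40 = 1099511627776, k = 7
sin(theta) = sqrt(k/N) = 2.523185073e-06
theta = arcsin(sqrt(k/N)) = 2.523185073e-06 rad
P(j) reaches its first maximum when (2j+1)*theta is as close as possible to pi/2, i.e. j = round(pi/(4*theta) - 1/2).
pi/(4*theta) - 1/2 = 311272.0150
(For comparison, the common estimate pi/4 * sqrt(N/k) = 311272.5150; the exact maximiser is used here.)
Optimal iterations = 311272

311272


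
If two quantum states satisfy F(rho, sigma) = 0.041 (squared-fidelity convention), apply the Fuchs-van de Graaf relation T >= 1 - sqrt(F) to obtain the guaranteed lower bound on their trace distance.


Fuchs-van de Graaf (squared-fidelity convention): 1 - sqrt(F) <= T <= sqrt(1 - F).
Lower bound: T >= 1 - sqrt(F)
sqrt(F) = sqrt(0.041) = 0.2025
T >= 1 - 0.2025
T >= 0.7975

0.7975


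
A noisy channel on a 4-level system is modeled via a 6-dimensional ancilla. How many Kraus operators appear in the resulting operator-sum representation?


Tracing out the environment in an orthonormal basis {|i>_E} gives Kraus operators K_i = <i|_E U |0>_E.
Number of Kraus operators = dim(H_env) = d_env
= 6

6


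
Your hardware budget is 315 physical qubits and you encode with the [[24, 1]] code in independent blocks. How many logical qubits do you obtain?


Each code block uses 24 physical qubits for 1 logical qubit(s).
Number of complete blocks = floor(315 / 24) = 13
Logical qubits = 13 * 1
= 13

13


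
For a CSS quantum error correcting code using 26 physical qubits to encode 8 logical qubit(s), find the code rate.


Code rate R = k/n
= 8/26
= 0.3077

0.3077


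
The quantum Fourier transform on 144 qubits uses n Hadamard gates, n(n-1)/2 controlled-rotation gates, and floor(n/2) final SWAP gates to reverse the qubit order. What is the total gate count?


Hadamard gates: 144
Controlled rotations: n*(n-1)/2 = 144*143/2 = 10296
SWAP gates: floor(n/2) = floor(144/2) = 72
Total = 144 + 10296 + 72
= 10512

10512


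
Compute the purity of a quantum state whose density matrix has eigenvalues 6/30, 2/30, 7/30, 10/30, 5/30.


tr(rho^2) = sum of eigenvalues squared
= (6/30)^2 + (2/30)^2 + (7/30)^2 + (10/30)^2 + (5/30)^2
= (36 + 4 + 49 + 100 + 25) / 900
= 214/900
= 0.2378

0.2378


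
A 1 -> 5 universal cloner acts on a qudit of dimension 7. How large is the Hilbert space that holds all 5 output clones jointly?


Output space = H^(tensor 5) where dim(H) = 7
dim = 7^5
= 49 (after 2 factors)
= 343 (after 3 factors)
= 2401 (after 4 factors)
= 16807 (after 5 factors)
= 16807

16807


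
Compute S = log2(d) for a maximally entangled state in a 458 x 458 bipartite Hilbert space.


For a maximally entangled state in d x d:
S = log2(d) = log2(458)
= 8.8392

8.8392


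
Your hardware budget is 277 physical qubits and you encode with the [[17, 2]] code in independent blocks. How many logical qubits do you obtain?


Each code block uses 17 physical qubits for 2 logical qubit(s).
Number of complete blocks = floor(277 / 17) = 16
Logical qubits = 16 * 2
= 32

32


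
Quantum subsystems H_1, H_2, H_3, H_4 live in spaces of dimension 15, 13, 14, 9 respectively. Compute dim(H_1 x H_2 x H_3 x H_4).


dim(H_1 x H_2 x H_3 x H_4) = 15 * 13 * 14 * 9
= 195 * 14 * 9
= 2730 * 9
= 24570

24570
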